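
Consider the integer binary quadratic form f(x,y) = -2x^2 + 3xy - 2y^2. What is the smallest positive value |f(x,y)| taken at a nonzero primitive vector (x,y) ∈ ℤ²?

translate: b→1 (≡-3 mod 4), so (2,-3,2)→(2,1,1)
flip: (2,1,1)→(1,-1,2)
translate: b→1 (≡-1 mod 2), so (1,-1,2)→(1,1,2)
reduced (well bottom): (1,1,2) with a≤c, −a<b≤a
well minimum |f| = |-1| = 1 (negative-definite)

1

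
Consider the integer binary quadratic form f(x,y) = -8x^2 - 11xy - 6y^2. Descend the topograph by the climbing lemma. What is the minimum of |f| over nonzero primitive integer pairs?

translate: b→-5 (≡11 mod 16), so (8,11,6)→(8,-5,3)
flip: (8,-5,3)→(3,5,8)
translate: b→-1 (≡5 mod 6), so (3,5,8)→(3,-1,6)
reduced (well bottom): (3,-1,6) with a≤c, −a<b≤a
well minimum |f| = |-3| = 3 (negative-definite)

3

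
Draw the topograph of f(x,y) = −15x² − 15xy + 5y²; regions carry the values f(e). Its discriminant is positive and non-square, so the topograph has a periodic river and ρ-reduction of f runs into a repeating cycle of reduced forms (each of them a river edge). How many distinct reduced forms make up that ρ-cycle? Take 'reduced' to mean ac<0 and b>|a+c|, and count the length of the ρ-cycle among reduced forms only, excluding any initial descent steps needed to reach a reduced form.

D = 525, ⌊√D⌋ = 22
descent: ρ → (5,15,-15)  [lands on river]
river: ρ → (-15,15,5)
ρ-cycle length = 2 (tail of 1 descent step not counted)

2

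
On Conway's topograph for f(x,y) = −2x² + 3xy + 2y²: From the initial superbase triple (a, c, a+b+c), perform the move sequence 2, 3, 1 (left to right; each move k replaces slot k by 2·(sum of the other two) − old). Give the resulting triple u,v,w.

start (-2,2,3) = (f(1,0),f(0,1),f(1,1))
replace slot 2: 2·((-2)+3) − 2 = 0 → (-2,0,3)
replace slot 3: 2·((-2)+0) − 3 = -7 → (-2,0,-7)
replace slot 1: 2·(0+(-7)) − (-2) = -12 → (-12,0,-7)

-12,0,-7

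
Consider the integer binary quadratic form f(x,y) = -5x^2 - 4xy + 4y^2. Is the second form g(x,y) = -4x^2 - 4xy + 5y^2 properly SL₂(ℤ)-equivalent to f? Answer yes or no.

D₁ = 96, D₂ = 96
river cycle of f (length 4): (4, 4, -5), (-5, 6, 3), (3, 6, -5), (-5, 4, 4)
river cycle of g (length 4): (5, 4, -4), (-4, 4, 5), (5, 6, -3), (-3, 6, 5)
cycles differ ⇒ inequivalent

no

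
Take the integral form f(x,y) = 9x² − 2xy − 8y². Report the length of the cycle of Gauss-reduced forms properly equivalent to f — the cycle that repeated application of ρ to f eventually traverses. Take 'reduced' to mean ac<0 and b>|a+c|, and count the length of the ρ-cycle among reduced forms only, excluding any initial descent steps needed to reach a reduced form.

D = 292, ⌊√D⌋ = 17
descent: ρ → (-8,2,9)  [lands on river]
river: ρ → (9,16,-1)
river: ρ → (-1,16,9)
river: ρ → (9,2,-8)
river: ρ → (-8,14,3)
river: ρ → (3,16,-3)
river: ρ → (-3,14,8)
river: ρ → (8,2,-9)
river: ρ → (-9,16,1)
river: ρ → (1,16,-9)
river: ρ → (-9,2,8)
river: ρ → (8,14,-3)
river: ρ → (-3,16,3)
river: ρ → (3,14,-8)
ρ-cycle length = 14 (tail of 1 descent step not counted)

14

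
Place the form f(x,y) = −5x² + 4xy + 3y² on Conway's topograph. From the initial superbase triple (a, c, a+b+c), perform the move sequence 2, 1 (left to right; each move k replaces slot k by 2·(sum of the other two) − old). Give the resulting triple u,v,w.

start (-5,3,2) = (f(1,0),f(0,1),f(1,1))
replace slot 2: 2·((-5)+2) − 3 = -9 → (-5,-9,2)
replace slot 1: 2·((-9)+2) − (-5) = -9 → (-9,-9,2)

-9,-9,2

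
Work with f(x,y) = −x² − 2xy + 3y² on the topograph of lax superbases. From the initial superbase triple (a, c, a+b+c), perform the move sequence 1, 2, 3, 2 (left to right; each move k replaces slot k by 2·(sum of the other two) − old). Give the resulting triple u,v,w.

start (-1,3,0) = (f(1,0),f(0,1),f(1,1))
replace slot 1: 2·(3+0) − (-1) = 7 → (7,3,0)
replace slot 2: 2·(7+0) − 3 = 11 → (7,11,0)
replace slot 3: 2·(7+11) − 0 = 36 → (7,11,36)
replace slot 2: 2·(7+36) − 11 = 75 → (7,75,36)

7,75,36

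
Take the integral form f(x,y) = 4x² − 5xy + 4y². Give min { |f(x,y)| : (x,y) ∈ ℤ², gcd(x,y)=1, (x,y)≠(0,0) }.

translate: b→3 (≡-5 mod 8), so (4,-5,4)→(4,3,3)
flip: (4,3,3)→(3,-3,4)
translate: b→3 (≡-3 mod 6), so (3,-3,4)→(3,3,4)
reduced (well bottom): (3,3,4) with a≤c, −a<b≤a
well minimum = a = 3

3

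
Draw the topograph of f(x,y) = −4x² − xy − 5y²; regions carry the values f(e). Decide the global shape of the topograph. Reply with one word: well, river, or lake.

D = b²−4ac = (-1)² − 4·(-4)·(-5) = -79
D < 0 ⇒ definite ⇒ every region one sign ⇒ single well

well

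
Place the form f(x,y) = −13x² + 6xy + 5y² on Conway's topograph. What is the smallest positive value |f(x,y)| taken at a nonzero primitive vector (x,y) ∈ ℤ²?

descent: ρ → (5,14,-5)  [lands on river]
river: ρ → (-5,16,2)
river: ρ → (2,16,-5)
river: ρ → (-5,14,5)
river: ρ → (5,16,-2)
river: ρ → (-2,16,5)
closes: descent 1, river 6
min |a| on river = 2

2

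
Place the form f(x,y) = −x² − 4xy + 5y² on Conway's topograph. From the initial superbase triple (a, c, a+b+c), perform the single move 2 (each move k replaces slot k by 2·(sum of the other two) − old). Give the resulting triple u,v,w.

start (-1,5,0) = (f(1,0),f(0,1),f(1,1))
replace slot 2: 2·((-1)+0) − 5 = -7 → (-1,-7,0)

-1,-7,0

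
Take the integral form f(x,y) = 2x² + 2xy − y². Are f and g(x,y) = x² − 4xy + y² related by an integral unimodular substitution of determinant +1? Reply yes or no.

D₁ = 12, D₂ = 12
river cycle of f (length 2): (-1, 2, 2), (2, 2, -1)
river cycle of g (length 2): (1, 2, -2), (-2, 2, 1)
cycles differ ⇒ inequivalent

no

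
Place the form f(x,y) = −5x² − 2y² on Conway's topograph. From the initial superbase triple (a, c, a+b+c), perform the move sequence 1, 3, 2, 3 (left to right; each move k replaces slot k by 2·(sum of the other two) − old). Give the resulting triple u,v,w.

start (-5,-2,-7) = (f(1,0),f(0,1),f(1,1))
replace slot 1: 2·((-2)+(-7)) − (-5) = -13 → (-13,-2,-7)
replace slot 3: 2·((-13)+(-2)) − (-7) = -23 → (-13,-2,-23)
replace slot 2: 2·((-13)+(-23)) − (-2) = -70 → (-13,-70,-23)
replace slot 3: 2·((-13)+(-70)) − (-23) = -143 → (-13,-70,-143)

-13,-70,-143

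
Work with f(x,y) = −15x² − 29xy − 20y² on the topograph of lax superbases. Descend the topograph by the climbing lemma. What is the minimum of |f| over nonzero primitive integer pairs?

translate: b→-1 (≡29 mod 30), so (15,29,20)→(15,-1,6)
flip: (15,-1,6)→(6,1,15)
reduced (well bottom): (6,1,15) with a≤c, −a<b≤a
well minimum |f| = |-6| = 6 (negative-definite)

6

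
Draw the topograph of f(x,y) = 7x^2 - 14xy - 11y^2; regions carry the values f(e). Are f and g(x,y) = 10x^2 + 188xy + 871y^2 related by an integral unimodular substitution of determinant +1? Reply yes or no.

D₁ = 504, D₂ = 504
river cycle of f (length 10): (-11, 14, 7), (7, 14, -11), (-11, 8, 10), (10, 12, -9), (-9, 6, 13), (13, 20, -2), (-2, 20, 13), (13, 6, -9), (-9, 12, 10), (10, 8, -11)
river cycle of g (length 10): (10, 8, -11), (-11, 14, 7), (7, 14, -11), (-11, 8, 10), (10, 12, -9), (-9, 6, 13), (13, 20, -2), (-2, 20, 13), (13, 6, -9), (-9, 12, 10)
cycles coincide ⇒ equivalent

yes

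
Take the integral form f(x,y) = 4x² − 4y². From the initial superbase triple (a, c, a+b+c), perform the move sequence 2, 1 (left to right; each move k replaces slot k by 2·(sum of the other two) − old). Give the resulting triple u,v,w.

start (4,-4,0) = (f(1,0),f(0,1),f(1,1))
replace slot 2: 2·(4+0) − (-4) = 12 → (4,12,0)
replace slot 1: 2·(12+0) − 4 = 20 → (20,12,0)

20,12,0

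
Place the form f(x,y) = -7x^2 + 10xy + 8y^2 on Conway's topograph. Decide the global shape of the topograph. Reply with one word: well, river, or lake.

D = b²−4ac = 10² − 4·(-7)·8 = 324
D = 18² is a perfect square ⇒ form factors over ℤ ⇒ lakes

lake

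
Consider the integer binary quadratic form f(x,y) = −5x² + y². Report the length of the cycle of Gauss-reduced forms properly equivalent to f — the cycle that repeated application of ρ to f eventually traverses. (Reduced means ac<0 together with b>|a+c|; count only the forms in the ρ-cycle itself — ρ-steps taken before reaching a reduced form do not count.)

D = 20, ⌊√D⌋ = 4
descent: ρ → (1,4,-1)  [lands on river]
river: ρ → (-1,4,1)
ρ-cycle length = 2 (tail of 1 descent step not counted)

2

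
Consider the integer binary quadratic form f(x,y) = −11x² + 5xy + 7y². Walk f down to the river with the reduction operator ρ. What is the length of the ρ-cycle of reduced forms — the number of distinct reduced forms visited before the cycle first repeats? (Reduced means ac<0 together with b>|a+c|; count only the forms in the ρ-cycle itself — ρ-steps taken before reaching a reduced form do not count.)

D = 333, ⌊√D⌋ = 18
river: ρ → (7,9,-9)
river: ρ → (-9,9,7)
river: ρ → (7,5,-11)
river: ρ → (-11,17,1)
river: ρ → (1,17,-11)
river: ρ → (-11,5,7)
ρ-cycle length = 6 (tail of 0 descent steps not counted)

6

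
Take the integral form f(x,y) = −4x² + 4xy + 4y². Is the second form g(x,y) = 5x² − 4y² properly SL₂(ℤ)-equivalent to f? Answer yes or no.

D₁ = 80, D₂ = 80
river cycle of f (length 2): (4, 4, -4), (-4, 4, 4)
river cycle of g (length 2): (-4, 8, 1), (1, 8, -4)
cycles differ ⇒ inequivalent

no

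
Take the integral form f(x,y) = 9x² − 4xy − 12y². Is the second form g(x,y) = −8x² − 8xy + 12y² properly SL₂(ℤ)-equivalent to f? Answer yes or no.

D₁ = 448, D₂ = 448
river cycle of f (length 6): (-12, 4, 9), (9, 14, -7), (-7, 14, 9), (9, 4, -12), (-12, 20, 1), (1, 20, -12)
river cycle of g (length 4): (12, 8, -8), (-8, 8, 12), (12, 16, -4), (-4, 16, 12)
cycles differ ⇒ inequivalent

no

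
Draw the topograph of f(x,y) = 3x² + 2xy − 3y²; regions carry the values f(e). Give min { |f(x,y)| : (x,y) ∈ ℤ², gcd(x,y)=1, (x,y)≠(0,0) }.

river: ρ → (-3,4,2)
river: ρ → (2,4,-3)
river: ρ → (-3,2,3)
river: ρ → (3,4,-2)
river: ρ → (-2,4,3)
river: ρ → (3,2,-3)
closes: descent 0, river 6
min |a| on river = 2

2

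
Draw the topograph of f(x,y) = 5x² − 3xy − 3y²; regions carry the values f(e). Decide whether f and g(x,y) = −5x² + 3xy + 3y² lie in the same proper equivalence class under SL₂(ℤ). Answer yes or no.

D₁ = 69, D₂ = 69
river cycle of f (length 4): (-3, 3, 5), (5, 7, -1), (-1, 7, 5), (5, 3, -3)
river cycle of g (length 4): (3, 3, -5), (-5, 7, 1), (1, 7, -5), (-5, 3, 3)
cycles differ ⇒ inequivalent

no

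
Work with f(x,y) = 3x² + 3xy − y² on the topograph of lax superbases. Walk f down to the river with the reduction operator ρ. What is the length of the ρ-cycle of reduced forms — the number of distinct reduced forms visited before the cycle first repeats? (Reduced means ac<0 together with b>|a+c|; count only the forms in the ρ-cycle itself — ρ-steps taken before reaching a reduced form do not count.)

D = 21, ⌊√D⌋ = 4
river: ρ → (-1,3,3)
river: ρ → (3,3,-1)
ρ-cycle length = 2 (tail of 0 descent steps not counted)

2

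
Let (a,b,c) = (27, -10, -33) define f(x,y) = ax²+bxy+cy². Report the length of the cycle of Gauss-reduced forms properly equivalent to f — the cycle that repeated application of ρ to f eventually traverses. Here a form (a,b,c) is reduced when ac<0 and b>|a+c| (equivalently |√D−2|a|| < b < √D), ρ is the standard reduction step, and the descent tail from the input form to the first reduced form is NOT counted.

D = 3664, ⌊√D⌋ = 60
descent: ρ → (-33,10,27)  [lands on river]
river: ρ → (27,44,-16)
river: ρ → (-16,52,15)
river: ρ → (15,38,-37)
river: ρ → (-37,36,16)
river: ρ → (16,60,-1)
river: ρ → (-1,60,16)
river: ρ → (16,36,-37)
river: ρ → (-37,38,15)
river: ρ → (15,52,-16)
river: ρ → (-16,44,27)
river: ρ → (27,10,-33)
river: ρ → (-33,56,4)
river: ρ → (4,56,-33)
ρ-cycle length = 14 (tail of 1 descent step not counted)

14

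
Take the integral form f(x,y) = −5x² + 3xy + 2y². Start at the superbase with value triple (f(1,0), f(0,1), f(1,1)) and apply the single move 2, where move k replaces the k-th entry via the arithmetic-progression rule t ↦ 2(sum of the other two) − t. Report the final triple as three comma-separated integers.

start (-5,2,0) = (f(1,0),f(0,1),f(1,1))
replace slot 2: 2·((-5)+0) − 2 = -12 → (-5,-12,0)

-5,-12,0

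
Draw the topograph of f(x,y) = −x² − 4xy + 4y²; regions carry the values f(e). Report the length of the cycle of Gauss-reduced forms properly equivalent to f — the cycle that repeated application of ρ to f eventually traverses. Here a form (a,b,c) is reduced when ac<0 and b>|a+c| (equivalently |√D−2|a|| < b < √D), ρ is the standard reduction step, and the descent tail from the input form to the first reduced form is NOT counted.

D = 32, ⌊√D⌋ = 5
descent: ρ → (4,4,-1)  [lands on river]
river: ρ → (-1,4,4)
ρ-cycle length = 2 (tail of 1 descent step not counted)

2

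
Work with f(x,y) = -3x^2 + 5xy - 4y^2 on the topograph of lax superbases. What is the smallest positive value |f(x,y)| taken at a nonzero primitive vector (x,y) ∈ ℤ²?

translate: b→1 (≡-5 mod 6), so (3,-5,4)→(3,1,2)
flip: (3,1,2)→(2,-1,3)
reduced (well bottom): (2,-1,3) with a≤c, −a<b≤a
well minimum |f| = |-2| = 2 (negative-definite)

2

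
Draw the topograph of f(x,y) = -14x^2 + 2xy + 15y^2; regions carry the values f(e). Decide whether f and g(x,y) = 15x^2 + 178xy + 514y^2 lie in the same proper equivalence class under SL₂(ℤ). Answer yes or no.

D₁ = 844, D₂ = 844
river cycle of f (length 26): (15, 28, -1), (-1, 28, 15), (15, 2, -14), (-14, 26, 3), (3, 28, -5), (-5, 22, 18), (18, 14, -9), (-9, 22, 10), (10, 18, -13), (-13, 8, 15), … (16 more)
river cycle of g (length 26): (15, 28, -1), (-1, 28, 15), (15, 2, -14), (-14, 26, 3), (3, 28, -5), (-5, 22, 18), (18, 14, -9), (-9, 22, 10), (10, 18, -13), (-13, 8, 15), … (16 more)
cycles coincide ⇒ equivalent

yes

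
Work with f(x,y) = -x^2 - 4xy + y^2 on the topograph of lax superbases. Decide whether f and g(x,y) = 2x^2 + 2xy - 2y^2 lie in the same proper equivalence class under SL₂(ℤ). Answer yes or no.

D₁ = 20, D₂ = 20
river cycle of f (length 2): (1, 4, -1), (-1, 4, 1)
river cycle of g (length 2): (-2, 2, 2), (2, 2, -2)
cycles differ ⇒ inequivalent

no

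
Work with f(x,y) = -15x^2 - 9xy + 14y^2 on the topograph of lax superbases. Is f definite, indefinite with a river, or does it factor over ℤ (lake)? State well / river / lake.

D = b²−4ac = (-9)² − 4·(-15)·14 = 921
D > 0 non-square ⇒ indefinite ⇒ periodic river

river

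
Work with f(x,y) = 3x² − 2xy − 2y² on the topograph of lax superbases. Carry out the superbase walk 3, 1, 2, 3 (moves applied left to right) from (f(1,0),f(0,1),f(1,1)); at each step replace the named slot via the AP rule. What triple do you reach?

start (3,-2,-1) = (f(1,0),f(0,1),f(1,1))
replace slot 3: 2·(3+(-2)) − (-1) = 3 → (3,-2,3)
replace slot 1: 2·((-2)+3) − 3 = -1 → (-1,-2,3)
replace slot 2: 2·((-1)+3) − (-2) = 6 → (-1,6,3)
replace slot 3: 2·((-1)+6) − 3 = 7 → (-1,6,7)

-1,6,7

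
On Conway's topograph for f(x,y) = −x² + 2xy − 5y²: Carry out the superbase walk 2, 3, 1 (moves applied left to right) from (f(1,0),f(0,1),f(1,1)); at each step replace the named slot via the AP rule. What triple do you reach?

start (-1,-5,-4) = (f(1,0),f(0,1),f(1,1))
replace slot 2: 2·((-1)+(-4)) − (-5) = -5 → (-1,-5,-4)
replace slot 3: 2·((-1)+(-5)) − (-4) = -8 → (-1,-5,-8)
replace slot 1: 2·((-5)+(-8)) − (-1) = -25 → (-25,-5,-8)

-25,-5,-8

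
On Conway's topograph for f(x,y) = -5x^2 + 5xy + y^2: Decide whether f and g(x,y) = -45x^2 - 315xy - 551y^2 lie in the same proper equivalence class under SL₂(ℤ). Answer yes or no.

D₁ = 45, D₂ = 45
river cycle of f (length 2): (1, 5, -5), (-5, 5, 1)
river cycle of g (length 2): (1, 5, -5), (-5, 5, 1)
cycles coincide ⇒ equivalent

yes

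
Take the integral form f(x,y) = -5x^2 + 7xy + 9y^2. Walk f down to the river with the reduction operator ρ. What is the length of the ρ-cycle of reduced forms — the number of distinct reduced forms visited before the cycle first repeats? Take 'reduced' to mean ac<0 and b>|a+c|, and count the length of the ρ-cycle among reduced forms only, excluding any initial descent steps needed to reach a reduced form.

D = 229, ⌊√D⌋ = 15
river: ρ → (9,11,-3)
river: ρ → (-3,13,5)
river: ρ → (5,7,-9)
river: ρ → (-9,11,3)
river: ρ → (3,13,-5)
river: ρ → (-5,7,9)
ρ-cycle length = 6 (tail of 0 descent steps not counted)

6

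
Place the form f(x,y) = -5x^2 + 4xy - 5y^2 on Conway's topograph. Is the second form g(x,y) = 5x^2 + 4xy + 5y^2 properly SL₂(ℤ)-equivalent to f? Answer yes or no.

D₁ = -84, D₂ = -84
f is negative-definite; reduce −f:
−f: flip: (5,-4,5)→(5,4,5)
−f: reduced (well bottom): (5,4,5) with a≤c, −a<b≤a
flip sign back: reduced form of f is (-5,-4,-5)
g: reduced (well bottom): (5,4,5) with a≤c, −a<b≤a
reduced forms (-5, -4, -5) vs (5, 4, 5) ⇒ inequivalent

no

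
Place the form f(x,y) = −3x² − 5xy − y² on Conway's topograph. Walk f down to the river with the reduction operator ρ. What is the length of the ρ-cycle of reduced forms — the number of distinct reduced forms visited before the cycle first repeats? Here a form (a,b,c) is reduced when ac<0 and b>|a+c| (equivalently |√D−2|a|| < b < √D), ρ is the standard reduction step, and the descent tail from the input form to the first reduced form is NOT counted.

D = 13, ⌊√D⌋ = 3
descent: ρ → (-1,3,1)  [lands on river]
river: ρ → (1,3,-1)
ρ-cycle length = 2 (tail of 1 descent step not counted)

2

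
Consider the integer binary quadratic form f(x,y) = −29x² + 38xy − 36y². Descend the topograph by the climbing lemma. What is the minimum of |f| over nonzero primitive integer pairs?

translate: b→20 (≡-38 mod 58), so (29,-38,36)→(29,20,27)
flip: (29,20,27)→(27,-20,29)
reduced (well bottom): (27,-20,29) with a≤c, −a<b≤a
well minimum |f| = |-27| = 27 (negative-definite)

27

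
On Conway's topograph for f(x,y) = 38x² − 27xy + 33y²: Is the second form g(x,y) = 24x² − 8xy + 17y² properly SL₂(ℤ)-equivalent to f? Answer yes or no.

D₁ = -4287, D₂ = -1568
discriminants differ ⇒ not SL₂(ℤ)-equivalent

no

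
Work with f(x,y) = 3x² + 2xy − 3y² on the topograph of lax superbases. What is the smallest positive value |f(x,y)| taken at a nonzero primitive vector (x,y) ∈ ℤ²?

river: ρ → (-3,4,2)
river: ρ → (2,4,-3)
river: ρ → (-3,2,3)
river: ρ → (3,4,-2)
river: ρ → (-2,4,3)
river: ρ → (3,2,-3)
closes: descent 0, river 6
min |a| on river = 2

2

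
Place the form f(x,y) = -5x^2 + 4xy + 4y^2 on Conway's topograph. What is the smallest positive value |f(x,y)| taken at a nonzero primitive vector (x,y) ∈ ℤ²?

river: ρ → (4,4,-5)
river: ρ → (-5,6,3)
river: ρ → (3,6,-5)
river: ρ → (-5,4,4)
closes: descent 0, river 4
min |a| on river = 3

3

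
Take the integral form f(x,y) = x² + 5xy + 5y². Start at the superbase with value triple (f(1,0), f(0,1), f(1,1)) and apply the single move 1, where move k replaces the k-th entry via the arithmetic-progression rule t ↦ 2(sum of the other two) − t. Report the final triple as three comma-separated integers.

start (1,5,11) = (f(1,0),f(0,1),f(1,1))
replace slot 1: 2·(5+11) − 1 = 31 → (31,5,11)

31,5,11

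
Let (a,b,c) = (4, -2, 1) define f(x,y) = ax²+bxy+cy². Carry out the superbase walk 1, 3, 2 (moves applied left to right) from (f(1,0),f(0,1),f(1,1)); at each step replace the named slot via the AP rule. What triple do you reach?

start (4,1,3) = (f(1,0),f(0,1),f(1,1))
replace slot 1: 2·(1+3) − 4 = 4 → (4,1,3)
replace slot 3: 2·(4+1) − 3 = 7 → (4,1,7)
replace slot 2: 2·(4+7) − 1 = 21 → (4,21,7)

4,21,7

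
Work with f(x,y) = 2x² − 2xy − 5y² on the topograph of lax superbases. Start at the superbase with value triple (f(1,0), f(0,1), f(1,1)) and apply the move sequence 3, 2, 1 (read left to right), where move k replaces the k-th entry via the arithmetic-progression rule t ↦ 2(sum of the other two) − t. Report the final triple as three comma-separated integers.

start (2,-5,-5) = (f(1,0),f(0,1),f(1,1))
replace slot 3: 2·(2+(-5)) − (-5) = -1 → (2,-5,-1)
replace slot 2: 2·(2+(-1)) − (-5) = 7 → (2,7,-1)
replace slot 1: 2·(7+(-1)) − 2 = 10 → (10,7,-1)

10,7,-1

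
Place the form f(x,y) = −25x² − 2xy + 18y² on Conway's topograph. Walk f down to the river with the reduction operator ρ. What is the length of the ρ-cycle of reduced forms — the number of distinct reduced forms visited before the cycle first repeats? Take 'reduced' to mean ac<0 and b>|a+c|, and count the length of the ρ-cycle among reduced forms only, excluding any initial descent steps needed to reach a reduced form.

D = 1804, ⌊√D⌋ = 42
descent: ρ → (18,38,-5)  [lands on river]
river: ρ → (-5,42,2)
river: ρ → (2,42,-5)
river: ρ → (-5,38,18)
river: ρ → (18,34,-9)
river: ρ → (-9,38,10)
river: ρ → (10,42,-1)
river: ρ → (-1,42,10)
river: ρ → (10,38,-9)
river: ρ → (-9,34,18)
ρ-cycle length = 10 (tail of 1 descent step not counted)

10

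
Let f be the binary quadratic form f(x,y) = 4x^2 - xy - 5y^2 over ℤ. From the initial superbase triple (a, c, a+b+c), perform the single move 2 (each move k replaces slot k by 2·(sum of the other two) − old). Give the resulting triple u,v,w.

start (4,-5,-2) = (f(1,0),f(0,1),f(1,1))
replace slot 2: 2·(4+(-2)) − (-5) = 9 → (4,9,-2)

4,9,-2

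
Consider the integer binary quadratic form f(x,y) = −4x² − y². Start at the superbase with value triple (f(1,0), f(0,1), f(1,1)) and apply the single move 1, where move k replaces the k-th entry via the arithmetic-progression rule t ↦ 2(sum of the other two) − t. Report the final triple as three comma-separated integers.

start (-4,-1,-5) = (f(1,0),f(0,1),f(1,1))
replace slot 1: 2·((-1)+(-5)) − (-4) = -8 → (-8,-1,-5)

-8,-1,-5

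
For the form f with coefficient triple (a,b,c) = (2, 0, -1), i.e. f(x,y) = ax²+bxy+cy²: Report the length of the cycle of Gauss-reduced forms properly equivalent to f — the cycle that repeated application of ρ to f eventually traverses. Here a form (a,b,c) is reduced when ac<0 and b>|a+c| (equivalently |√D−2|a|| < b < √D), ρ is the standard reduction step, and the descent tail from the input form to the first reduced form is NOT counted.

D = 8, ⌊√D⌋ = 2
descent: ρ → (-1,2,1)  [lands on river]
river: ρ → (1,2,-1)
ρ-cycle length = 2 (tail of 1 descent step not counted)

2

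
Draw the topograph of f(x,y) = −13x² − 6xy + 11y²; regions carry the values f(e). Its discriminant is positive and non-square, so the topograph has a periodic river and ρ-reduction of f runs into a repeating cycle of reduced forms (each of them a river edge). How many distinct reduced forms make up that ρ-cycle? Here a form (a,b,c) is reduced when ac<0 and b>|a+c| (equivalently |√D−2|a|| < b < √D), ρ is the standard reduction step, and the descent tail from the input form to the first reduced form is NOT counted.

D = 608, ⌊√D⌋ = 24
descent: ρ → (11,6,-13)  [lands on river]
river: ρ → (-13,20,4)
river: ρ → (4,20,-13)
river: ρ → (-13,6,11)
river: ρ → (11,16,-8)
river: ρ → (-8,16,11)
ρ-cycle length = 6 (tail of 1 descent step not counted)

6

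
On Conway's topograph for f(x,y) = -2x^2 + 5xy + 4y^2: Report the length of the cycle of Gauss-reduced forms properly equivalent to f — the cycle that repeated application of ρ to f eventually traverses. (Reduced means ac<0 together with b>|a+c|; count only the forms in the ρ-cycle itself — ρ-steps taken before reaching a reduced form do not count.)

D = 57, ⌊√D⌋ = 7
river: ρ → (4,3,-3)
river: ρ → (-3,3,4)
river: ρ → (4,5,-2)
river: ρ → (-2,7,1)
river: ρ → (1,7,-2)
river: ρ → (-2,5,4)
ρ-cycle length = 6 (tail of 0 descent steps not counted)

6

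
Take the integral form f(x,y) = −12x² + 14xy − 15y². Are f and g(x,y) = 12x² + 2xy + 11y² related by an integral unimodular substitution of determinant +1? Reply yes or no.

D₁ = -524, D₂ = -524
f is negative-definite; reduce −f:
−f: translate: b→10 (≡-14 mod 24), so (12,-14,15)→(12,10,13)
−f: reduced (well bottom): (12,10,13) with a≤c, −a<b≤a
flip sign back: reduced form of f is (-12,-10,-13)
g: flip: (12,2,11)→(11,-2,12)
g: reduced (well bottom): (11,-2,12) with a≤c, −a<b≤a
reduced forms (-12, -10, -13) vs (11, -2, 12) ⇒ inequivalent

no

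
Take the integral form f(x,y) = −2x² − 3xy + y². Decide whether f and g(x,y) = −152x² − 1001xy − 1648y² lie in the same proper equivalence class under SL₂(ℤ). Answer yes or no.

D₁ = 17, D₂ = 17
river cycle of f (length 6): (1, 3, -2), (-2, 1, 2), (2, 3, -1), (-1, 3, 2), (2, 1, -2), (-2, 3, 1)
river cycle of g (length 6): (-2, 1, 2), (2, 3, -1), (-1, 3, 2), (2, 1, -2), (-2, 3, 1), (1, 3, -2)
cycles coincide ⇒ equivalent

yes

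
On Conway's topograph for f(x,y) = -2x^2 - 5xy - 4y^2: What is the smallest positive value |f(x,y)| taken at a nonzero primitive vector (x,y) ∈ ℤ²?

translate: b→1 (≡5 mod 4), so (2,5,4)→(2,1,1)
flip: (2,1,1)→(1,-1,2)
translate: b→1 (≡-1 mod 2), so (1,-1,2)→(1,1,2)
reduced (well bottom): (1,1,2) with a≤c, −a<b≤a
well minimum |f| = |-1| = 1 (negative-definite)

1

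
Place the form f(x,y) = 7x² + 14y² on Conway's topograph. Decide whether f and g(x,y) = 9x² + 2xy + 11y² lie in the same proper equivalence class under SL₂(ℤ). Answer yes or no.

D₁ = -392, D₂ = -392
f: reduced (well bottom): (7,0,14) with a≤c, −a<b≤a
g: reduced (well bottom): (9,2,11) with a≤c, −a<b≤a
reduced forms (7, 0, 14) vs (9, 2, 11) ⇒ inequivalent

no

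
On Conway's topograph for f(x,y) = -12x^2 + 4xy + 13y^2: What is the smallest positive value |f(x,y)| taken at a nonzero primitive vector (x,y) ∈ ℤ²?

river: ρ → (13,22,-3)
river: ρ → (-3,20,20)
river: ρ → (20,20,-3)
river: ρ → (-3,22,13)
river: ρ → (13,4,-12)
river: ρ → (-12,20,5)
river: ρ → (5,20,-12)
river: ρ → (-12,4,13)
closes: descent 0, river 8
min |a| on river = 3

3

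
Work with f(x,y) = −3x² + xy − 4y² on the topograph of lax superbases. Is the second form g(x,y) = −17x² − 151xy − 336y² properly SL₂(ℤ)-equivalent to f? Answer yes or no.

D₁ = -47, D₂ = -47
f is negative-definite; reduce −f:
−f: reduced (well bottom): (3,-1,4) with a≤c, −a<b≤a
flip sign back: reduced form of f is (-3,1,-4)
g is negative-definite; reduce −g:
−g: translate: b→15 (≡151 mod 34), so (17,151,336)→(17,15,4)
−g: flip: (17,15,4)→(4,-15,17)
−g: translate: b→1 (≡-15 mod 8), so (4,-15,17)→(4,1,3)
−g: flip: (4,1,3)→(3,-1,4)
−g: reduced (well bottom): (3,-1,4) with a≤c, −a<b≤a
flip sign back: reduced form of g is (-3,1,-4)
reduced forms (-3, 1, -4) vs (-3, 1, -4) ⇒ equivalent

yes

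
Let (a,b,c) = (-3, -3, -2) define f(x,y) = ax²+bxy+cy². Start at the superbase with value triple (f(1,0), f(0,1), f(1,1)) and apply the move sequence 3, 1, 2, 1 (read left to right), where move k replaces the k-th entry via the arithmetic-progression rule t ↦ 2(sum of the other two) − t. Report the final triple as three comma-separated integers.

start (-3,-2,-8) = (f(1,0),f(0,1),f(1,1))
replace slot 3: 2·((-3)+(-2)) − (-8) = -2 → (-3,-2,-2)
replace slot 1: 2·((-2)+(-2)) − (-3) = -5 → (-5,-2,-2)
replace slot 2: 2·((-5)+(-2)) − (-2) = -12 → (-5,-12,-2)
replace slot 1: 2·((-12)+(-2)) − (-5) = -23 → (-23,-12,-2)

-23,-12,-2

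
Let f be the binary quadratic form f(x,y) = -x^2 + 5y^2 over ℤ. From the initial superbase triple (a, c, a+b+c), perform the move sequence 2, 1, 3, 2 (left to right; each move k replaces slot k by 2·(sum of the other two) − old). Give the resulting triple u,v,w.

start (-1,5,4) = (f(1,0),f(0,1),f(1,1))
replace slot 2: 2·((-1)+4) − 5 = 1 → (-1,1,4)
replace slot 1: 2·(1+4) − (-1) = 11 → (11,1,4)
replace slot 3: 2·(11+1) − 4 = 20 → (11,1,20)
replace slot 2: 2·(11+20) − 1 = 61 → (11,61,20)

11,61,20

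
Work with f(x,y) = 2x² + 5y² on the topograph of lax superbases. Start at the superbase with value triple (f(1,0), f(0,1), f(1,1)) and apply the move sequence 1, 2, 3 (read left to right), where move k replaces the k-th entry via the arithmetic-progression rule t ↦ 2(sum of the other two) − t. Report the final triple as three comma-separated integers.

start (2,5,7) = (f(1,0),f(0,1),f(1,1))
replace slot 1: 2·(5+7) − 2 = 22 → (22,5,7)
replace slot 2: 2·(22+7) − 5 = 53 → (22,53,7)
replace slot 3: 2·(22+53) − 7 = 143 → (22,53,143)

22,53,143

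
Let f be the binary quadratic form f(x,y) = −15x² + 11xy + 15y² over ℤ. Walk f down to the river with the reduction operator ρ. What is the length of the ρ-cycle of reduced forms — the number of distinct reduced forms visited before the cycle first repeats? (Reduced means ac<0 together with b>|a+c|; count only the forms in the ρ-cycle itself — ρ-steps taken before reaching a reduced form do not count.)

D = 1021, ⌊√D⌋ = 31
river: ρ → (15,19,-11)
river: ρ → (-11,25,9)
river: ρ → (9,29,-5)
river: ρ → (-5,31,3)
river: ρ → (3,29,-15)
river: ρ → (-15,31,1)
river: ρ → (1,31,-15)
river: ρ → (-15,29,3)
river: ρ → (3,31,-5)
river: ρ → (-5,29,9)
river: ρ → (9,25,-11)
river: ρ → (-11,19,15)
river: ρ → (15,11,-15)
river: ρ → (-15,19,11)
river: ρ → (11,25,-9)
river: ρ → (-9,29,5)
river: ρ → (5,31,-3)
river: ρ → (-3,29,15)
river: ρ → (15,31,-1)
river: ρ → (-1,31,15)
river: ρ → (15,29,-3)
river: ρ → (-3,31,5)
river: ρ → (5,29,-9)
river: ρ → (-9,25,11)
river: ρ → (11,19,-15)
river: ρ → (-15,11,15)
ρ-cycle length = 26 (tail of 0 descent steps not counted)

26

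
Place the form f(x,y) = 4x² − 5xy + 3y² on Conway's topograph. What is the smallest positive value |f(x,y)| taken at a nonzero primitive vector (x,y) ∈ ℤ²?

translate: b→3 (≡-5 mod 8), so (4,-5,3)→(4,3,2)
flip: (4,3,2)→(2,-3,4)
translate: b→1 (≡-3 mod 4), so (2,-3,4)→(2,1,3)
reduced (well bottom): (2,1,3) with a≤c, −a<b≤a
well minimum = a = 2

2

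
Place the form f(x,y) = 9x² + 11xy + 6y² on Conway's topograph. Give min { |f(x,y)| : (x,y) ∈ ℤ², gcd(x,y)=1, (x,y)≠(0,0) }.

translate: b→-7 (≡11 mod 18), so (9,11,6)→(9,-7,4)
flip: (9,-7,4)→(4,7,9)
translate: b→-1 (≡7 mod 8), so (4,7,9)→(4,-1,6)
reduced (well bottom): (4,-1,6) with a≤c, −a<b≤a
well minimum = a = 4

4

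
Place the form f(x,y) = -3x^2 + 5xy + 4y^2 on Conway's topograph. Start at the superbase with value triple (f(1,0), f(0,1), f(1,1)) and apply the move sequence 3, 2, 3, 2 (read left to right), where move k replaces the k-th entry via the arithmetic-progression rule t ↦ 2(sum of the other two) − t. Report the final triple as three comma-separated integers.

start (-3,4,6) = (f(1,0),f(0,1),f(1,1))
replace slot 3: 2·((-3)+4) − 6 = -4 → (-3,4,-4)
replace slot 2: 2·((-3)+(-4)) − 4 = -18 → (-3,-18,-4)
replace slot 3: 2·((-3)+(-18)) − (-4) = -38 → (-3,-18,-38)
replace slot 2: 2·((-3)+(-38)) − (-18) = -64 → (-3,-64,-38)

-3,-64,-38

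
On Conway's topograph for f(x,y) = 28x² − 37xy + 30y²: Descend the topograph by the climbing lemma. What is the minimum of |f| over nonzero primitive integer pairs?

translate: b→19 (≡-37 mod 56), so (28,-37,30)→(28,19,21)
flip: (28,19,21)→(21,-19,28)
reduced (well bottom): (21,-19,28) with a≤c, −a<b≤a
well minimum = a = 21

21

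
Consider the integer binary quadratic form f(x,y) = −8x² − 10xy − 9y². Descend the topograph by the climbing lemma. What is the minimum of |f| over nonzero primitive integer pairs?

translate: b→-6 (≡10 mod 16), so (8,10,9)→(8,-6,7)
flip: (8,-6,7)→(7,6,8)
reduced (well bottom): (7,6,8) with a≤c, −a<b≤a
well minimum |f| = |-7| = 7 (negative-definite)

7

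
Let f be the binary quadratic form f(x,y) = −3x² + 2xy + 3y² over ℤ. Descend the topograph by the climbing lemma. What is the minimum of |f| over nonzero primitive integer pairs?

river: ρ → (3,4,-2)
river: ρ → (-2,4,3)
river: ρ → (3,2,-3)
river: ρ → (-3,4,2)
river: ρ → (2,4,-3)
river: ρ → (-3,2,3)
closes: descent 0, river 6
min |a| on river = 2

2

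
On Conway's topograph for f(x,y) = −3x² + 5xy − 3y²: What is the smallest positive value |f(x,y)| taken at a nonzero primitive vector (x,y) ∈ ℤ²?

translate: b→1 (≡-5 mod 6), so (3,-5,3)→(3,1,1)
flip: (3,1,1)→(1,-1,3)
translate: b→1 (≡-1 mod 2), so (1,-1,3)→(1,1,3)
reduced (well bottom): (1,1,3) with a≤c, −a<b≤a
well minimum |f| = |-1| = 1 (negative-definite)

1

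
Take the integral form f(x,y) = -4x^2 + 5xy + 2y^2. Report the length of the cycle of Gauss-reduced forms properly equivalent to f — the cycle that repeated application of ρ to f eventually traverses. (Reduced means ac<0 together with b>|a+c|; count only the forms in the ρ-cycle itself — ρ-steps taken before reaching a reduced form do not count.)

D = 57, ⌊√D⌋ = 7
river: ρ → (2,7,-1)
river: ρ → (-1,7,2)
river: ρ → (2,5,-4)
river: ρ → (-4,3,3)
river: ρ → (3,3,-4)
river: ρ → (-4,5,2)
ρ-cycle length = 6 (tail of 0 descent steps not counted)

6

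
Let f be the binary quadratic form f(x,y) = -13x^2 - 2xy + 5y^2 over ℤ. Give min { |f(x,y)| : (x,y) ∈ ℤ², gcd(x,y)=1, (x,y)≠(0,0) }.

descent: ρ → (5,12,-6)  [lands on river]
river: ρ → (-6,12,5)
river: ρ → (5,8,-10)
river: ρ → (-10,12,3)
river: ρ → (3,12,-10)
river: ρ → (-10,8,5)
closes: descent 1, river 6
min |a| on river = 3

3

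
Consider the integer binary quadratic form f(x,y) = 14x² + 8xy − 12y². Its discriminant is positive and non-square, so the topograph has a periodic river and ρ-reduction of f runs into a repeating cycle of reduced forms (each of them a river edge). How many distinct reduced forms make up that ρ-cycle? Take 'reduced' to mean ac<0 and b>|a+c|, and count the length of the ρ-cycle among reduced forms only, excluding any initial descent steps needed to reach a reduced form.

D = 736, ⌊√D⌋ = 27
river: ρ → (-12,16,10)
river: ρ → (10,24,-4)
river: ρ → (-4,24,10)
river: ρ → (10,16,-12)
river: ρ → (-12,8,14)
river: ρ → (14,20,-6)
river: ρ → (-6,16,20)
river: ρ → (20,24,-2)
river: ρ → (-2,24,20)
river: ρ → (20,16,-6)
river: ρ → (-6,20,14)
river: ρ → (14,8,-12)
ρ-cycle length = 12 (tail of 0 descent steps not counted)

12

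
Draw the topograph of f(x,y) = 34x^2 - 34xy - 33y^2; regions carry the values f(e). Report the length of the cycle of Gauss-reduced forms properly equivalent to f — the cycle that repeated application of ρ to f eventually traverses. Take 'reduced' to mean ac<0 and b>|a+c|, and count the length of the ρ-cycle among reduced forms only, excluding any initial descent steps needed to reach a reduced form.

D = 5644, ⌊√D⌋ = 75
descent: ρ → (-33,34,34)  [lands on river]
river: ρ → (34,34,-33)
river: ρ → (-33,32,35)
river: ρ → (35,38,-30)
river: ρ → (-30,22,43)
river: ρ → (43,64,-9)
river: ρ → (-9,62,50)
river: ρ → (50,38,-21)
river: ρ → (-21,46,42)
river: ρ → (42,38,-25)
river: ρ → (-25,62,18)
river: ρ → (18,46,-49)
river: ρ → (-49,52,15)
river: ρ → (15,68,-17)
river: ρ → (-17,68,15)
river: ρ → (15,52,-49)
river: ρ → (-49,46,18)
river: ρ → (18,62,-25)
river: ρ → (-25,38,42)
river: ρ → (42,46,-21)
river: ρ → (-21,38,50)
river: ρ → (50,62,-9)
river: ρ → (-9,64,43)
river: ρ → (43,22,-30)
river: ρ → (-30,38,35)
river: ρ → (35,32,-33)
ρ-cycle length = 26 (tail of 1 descent step not counted)

26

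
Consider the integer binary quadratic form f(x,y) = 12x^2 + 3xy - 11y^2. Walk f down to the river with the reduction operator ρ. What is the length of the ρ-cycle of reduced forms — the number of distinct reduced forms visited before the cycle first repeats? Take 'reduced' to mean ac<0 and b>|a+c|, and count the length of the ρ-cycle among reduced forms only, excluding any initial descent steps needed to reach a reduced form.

D = 537, ⌊√D⌋ = 23
river: ρ → (-11,19,4)
river: ρ → (4,21,-6)
river: ρ → (-6,15,13)
river: ρ → (13,11,-8)
river: ρ → (-8,21,3)
river: ρ → (3,21,-8)
river: ρ → (-8,11,13)
river: ρ → (13,15,-6)
river: ρ → (-6,21,4)
river: ρ → (4,19,-11)
river: ρ → (-11,3,12)
river: ρ → (12,21,-2)
river: ρ → (-2,23,1)
river: ρ → (1,23,-2)
river: ρ → (-2,21,12)
river: ρ → (12,3,-11)
ρ-cycle length = 16 (tail of 0 descent steps not counted)

16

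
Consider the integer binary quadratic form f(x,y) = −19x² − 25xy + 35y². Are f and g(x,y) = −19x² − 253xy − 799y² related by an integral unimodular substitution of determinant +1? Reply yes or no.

D₁ = 3285, D₂ = 3285
river cycle of f (length 8): (35, 25, -19), (-19, 51, 9), (9, 57, -1), (-1, 57, 9), (9, 51, -19), (-19, 25, 35), (35, 45, -9), (-9, 45, 35)
river cycle of g (length 8): (-19, 51, 9), (9, 57, -1), (-1, 57, 9), (9, 51, -19), (-19, 25, 35), (35, 45, -9), (-9, 45, 35), (35, 25, -19)
cycles coincide ⇒ equivalent

yes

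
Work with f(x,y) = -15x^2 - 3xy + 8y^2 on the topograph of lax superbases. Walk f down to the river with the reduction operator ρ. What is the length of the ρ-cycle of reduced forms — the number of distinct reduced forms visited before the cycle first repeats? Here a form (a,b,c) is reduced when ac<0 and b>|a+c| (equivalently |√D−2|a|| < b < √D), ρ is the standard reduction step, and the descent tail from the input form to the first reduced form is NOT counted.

D = 489, ⌊√D⌋ = 22
descent: ρ → (8,19,-4)  [lands on river]
river: ρ → (-4,21,3)
river: ρ → (3,21,-4)
river: ρ → (-4,19,8)
river: ρ → (8,13,-10)
river: ρ → (-10,7,11)
river: ρ → (11,15,-6)
river: ρ → (-6,21,2)
river: ρ → (2,19,-16)
river: ρ → (-16,13,5)
river: ρ → (5,17,-10)
river: ρ → (-10,3,12)
river: ρ → (12,21,-1)
river: ρ → (-1,21,12)
river: ρ → (12,3,-10)
river: ρ → (-10,17,5)
river: ρ → (5,13,-16)
river: ρ → (-16,19,2)
river: ρ → (2,21,-6)
river: ρ → (-6,15,11)
river: ρ → (11,7,-10)
river: ρ → (-10,13,8)
ρ-cycle length = 22 (tail of 1 descent step not counted)

22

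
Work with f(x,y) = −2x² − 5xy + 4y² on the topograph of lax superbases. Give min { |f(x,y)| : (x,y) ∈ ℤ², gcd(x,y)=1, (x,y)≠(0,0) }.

descent: ρ → (4,5,-2)  [lands on river]
river: ρ → (-2,7,1)
river: ρ → (1,7,-2)
river: ρ → (-2,5,4)
river: ρ → (4,3,-3)
river: ρ → (-3,3,4)
closes: descent 1, river 6
min |a| on river = 1

1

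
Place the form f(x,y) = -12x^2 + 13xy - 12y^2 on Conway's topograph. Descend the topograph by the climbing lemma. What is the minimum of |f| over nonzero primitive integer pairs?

translate: b→11 (≡-13 mod 24), so (12,-13,12)→(12,11,11)
flip: (12,11,11)→(11,-11,12)
translate: b→11 (≡-11 mod 22), so (11,-11,12)→(11,11,12)
reduced (well bottom): (11,11,12) with a≤c, −a<b≤a
well minimum |f| = |-11| = 11 (negative-definite)

11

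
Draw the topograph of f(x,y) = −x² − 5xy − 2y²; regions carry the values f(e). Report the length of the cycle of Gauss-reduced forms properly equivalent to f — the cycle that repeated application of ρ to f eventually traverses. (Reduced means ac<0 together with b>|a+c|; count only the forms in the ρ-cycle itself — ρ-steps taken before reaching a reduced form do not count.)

D = 17, ⌊√D⌋ = 4
descent: ρ → (-2,1,2)  [lands on river]
river: ρ → (2,3,-1)
river: ρ → (-1,3,2)
river: ρ → (2,1,-2)
river: ρ → (-2,3,1)
river: ρ → (1,3,-2)
ρ-cycle length = 6 (tail of 1 descent step not counted)

6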